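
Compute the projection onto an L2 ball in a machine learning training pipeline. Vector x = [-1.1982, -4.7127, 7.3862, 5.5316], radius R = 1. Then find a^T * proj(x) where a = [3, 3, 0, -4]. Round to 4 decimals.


Step 1: Compute ||x|| (intermediates to 6 decimals).
||x|| = sqrt((-1.1982)^2 + (-4.7127)^2 + 7.3862^2 + 5.5316^2) = 10.430713
Step 2: Project.
Since ||x|| > R, scale = R/||x|| = 1/10.430713 = 0.095871, proj(x) = scale * x
proj(x) = [-0.114873, -0.451811, 0.708122, 0.53032]
Step 3: Dot product.
a^T * proj(x) = 3*(-0.114873) + 3*(-0.451811) + 0*0.708122 - 4*0.53032 = -3.8213


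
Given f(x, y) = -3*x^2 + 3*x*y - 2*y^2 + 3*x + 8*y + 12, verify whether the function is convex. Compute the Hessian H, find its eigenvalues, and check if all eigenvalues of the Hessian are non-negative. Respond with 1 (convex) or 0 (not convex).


The Hessian of f(x,y) = -3*x^2 + 3*x*y - 2*y^2 + 3*x + 8*y + 12 is:
H = [[-6, 3], [3, -4]]
Trace = -6 - 4 = -10
Determinant = -6*-4 - (3)^2 = 15
Discriminant = (-10)^2 - 4*15 = 40.0
Eigenvalues: lambda_1 = -8.1623, lambda_2 = -1.8377
The function is not convex.

0


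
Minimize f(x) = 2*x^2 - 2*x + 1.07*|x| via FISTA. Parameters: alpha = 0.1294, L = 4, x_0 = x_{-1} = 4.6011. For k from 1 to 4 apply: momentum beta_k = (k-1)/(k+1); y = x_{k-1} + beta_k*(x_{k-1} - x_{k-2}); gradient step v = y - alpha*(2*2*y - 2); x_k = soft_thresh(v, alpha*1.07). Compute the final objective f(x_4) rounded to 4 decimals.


FISTA on f(x) = 2*x^2 - 2*x + 1.07*|x|
L = 4, alpha = 0.1294
Iteration 1: beta = 0.0, y = 4.6011 + 0.0*(4.6011 - 4.6011) = 4.6011
  grad(y) = 16.4044, v = y - alpha*grad = 2.4784
  prox(v) = soft_thresh(2.4784, 0.1385) = 2.3399
Iteration 2: beta = 0.3333, y = 2.3399 + 0.3333*(2.3399 - 4.6011) = 1.5862
  grad(y) = 4.3447, v = y - alpha*grad = 1.024
  prox(v) = soft_thresh(1.024, 0.1385) = 0.8855
Iteration 3: beta = 0.5, y = 0.8855 + 0.5*(0.8855 - 2.3399) = 0.1583
  grad(y) = -1.3667, v = y - alpha*grad = 0.3352
  prox(v) = soft_thresh(0.3352, 0.1385) = 0.1967
Iteration 4: beta = 0.6, y = 0.1967 + 0.6*(0.1967 - 0.8855) = -0.2166
  grad(y) = -2.8663, v = y - alpha*grad = 0.1543
  prox(v) = soft_thresh(0.1543, 0.1385) = 0.0159
f(x_4) = 2*0.0159^2 - 2*0.0159 + 1.07*|0.0159| = -0.0143


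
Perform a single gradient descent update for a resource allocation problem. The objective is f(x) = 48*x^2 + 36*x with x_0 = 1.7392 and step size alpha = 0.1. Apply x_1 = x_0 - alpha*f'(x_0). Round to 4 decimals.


We compute the gradient at x_0 and apply the update.
f'(x) = 96*x + 36
f'(1.7392) = 96*1.7392 + 36 = 202.9632
x_1 = 1.7392 - 0.1*202.9632 = -18.5571


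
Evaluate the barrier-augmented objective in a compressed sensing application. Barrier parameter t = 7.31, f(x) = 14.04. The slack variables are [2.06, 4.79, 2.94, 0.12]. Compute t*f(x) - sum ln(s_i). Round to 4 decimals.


Step 1: Compute log-barrier.
ln values: [0.7227, 1.5665, 1.0784, -2.1203]
phi = -(0.7227 + 1.5665 + 1.0784 - 2.1203) = -1.2474
Step 2: Compute augmented objective.
t*f(x) = 7.31*14.04 = 102.6324
Total = 102.6324 - 1.2474 = 101.385


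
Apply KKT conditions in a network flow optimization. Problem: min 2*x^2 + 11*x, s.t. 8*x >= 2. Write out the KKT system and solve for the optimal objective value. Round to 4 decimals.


Step 1: Try lambda = 0 (constraint inactive).
x_unc = -11/(2*2) = -2.75
Check: 8*-2.75 = -22.0 < 2 -- violated!
Step 2: Constraint must be active: 8*x = 2
x* = 2/8 = 0.25
lambda = (2*2*0.25 + 11)/8 = 1.5
Step 3: Compute optimal value.
f(x*) = 2*0.25^2 + 11*0.25 = 2.875


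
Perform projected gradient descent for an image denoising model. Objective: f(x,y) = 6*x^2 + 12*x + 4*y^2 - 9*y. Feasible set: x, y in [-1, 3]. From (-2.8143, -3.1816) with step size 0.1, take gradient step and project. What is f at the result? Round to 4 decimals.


Step 1: Compute gradient at (-2.8143, -3.1816).
grad_x = 2*6*-2.8143 + 12 = -21.7716
grad_y = 2*4*-3.1816 - 9 = -34.4528
Step 2: Gradient step.
x_raw = -2.8143 - 0.1*-21.7716 = -0.6371
y_raw = -3.1816 - 0.1*-34.4528 = 0.2637
Step 3: Project onto [-1, 3].
x_proj = clip(-0.6371) = -0.6371
y_proj = clip(0.2637) = 0.2637
Step 4: Evaluate f.
f(-0.6371, 0.2637) = -7.305


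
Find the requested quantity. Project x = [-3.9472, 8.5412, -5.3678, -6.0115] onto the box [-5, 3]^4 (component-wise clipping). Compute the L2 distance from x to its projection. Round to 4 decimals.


Project each component onto [-5, 3].
clip(-3.9472) = -3.9472, clip(8.5412) = 3.0, clip(-5.3678) = -5.0, clip(-6.0115) = -5.0
Projection = [-3.9472, 3.0, -5.0, -5.0]
Squared diffs: [0.0, 30.7049, 0.1353, 1.0231]
Distance = sqrt(31.8633) = 5.6448


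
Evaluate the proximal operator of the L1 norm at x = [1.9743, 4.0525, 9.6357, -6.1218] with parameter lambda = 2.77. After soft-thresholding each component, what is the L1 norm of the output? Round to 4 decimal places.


Soft-thresholding with lambda = 2.77:
prox(1.9743) = sign(1.9743)*max(|1.9743| - 2.77, 0) = 0.0
prox(4.0525) = sign(4.0525)*max(|4.0525| - 2.77, 0) = 1.2825
prox(9.6357) = sign(9.6357)*max(|9.6357| - 2.77, 0) = 6.8657
prox(-6.1218) = sign(-6.1218)*max(|-6.1218| - 2.77, 0) = -3.3518
prox(x) = [0.0, 1.2825, 6.8657, -3.3518]
||prox(x)||_1 = 0.0 + 1.2825 + 6.8657 + 3.3518 = 11.5


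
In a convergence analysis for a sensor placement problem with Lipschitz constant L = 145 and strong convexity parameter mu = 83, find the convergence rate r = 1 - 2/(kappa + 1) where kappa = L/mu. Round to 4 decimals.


Step 1: Compute the condition number.
kappa = L/mu = 145/83 = 1.747
Step 2: Compute the convergence rate.
r = 1 - 2/(kappa + 1) = 1 - 2*mu/(L + mu) = (L - mu)/(L + mu) = 62/228 = 0.2719


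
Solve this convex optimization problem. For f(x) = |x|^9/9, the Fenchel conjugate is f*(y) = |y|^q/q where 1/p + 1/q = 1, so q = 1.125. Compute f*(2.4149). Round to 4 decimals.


The conjugate exponent q satisfies 1/p + 1/q = 1.
p = 9, so q = 9/(9 - 1) = 1.125
|y|^q = 2.4149^1.125 = 2.6963
f*(2.4149) = 2.6963 / 1.125 = 2.3967


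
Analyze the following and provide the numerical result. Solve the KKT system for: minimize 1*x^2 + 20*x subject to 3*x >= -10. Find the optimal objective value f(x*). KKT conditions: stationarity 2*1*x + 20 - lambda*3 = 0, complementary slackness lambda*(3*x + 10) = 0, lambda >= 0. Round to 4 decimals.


Step 1: Try lambda = 0 (constraint inactive).
x_unc = -20/(2*1) = -10.0
Check: 3*-10.0 = -30.0 < -10 -- violated!
Step 2: Constraint must be active: 3*x = -10
x* = -10/3 = -3.3333 (rounded; the exact value -10/3 is used below)
lambda = (2*1*(-10/3) + 20)/3 = 4.4444
Step 3: Compute optimal value.
f(x*) = 1*(-10/3)^2 + 20*(-10/3) = -55.5556


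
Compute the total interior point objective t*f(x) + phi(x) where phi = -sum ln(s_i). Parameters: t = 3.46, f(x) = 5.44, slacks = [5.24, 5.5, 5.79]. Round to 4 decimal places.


Step 1: Compute log-barrier.
ln values: [1.6563, 1.7047, 1.7561]
phi = -(1.6563 + 1.7047 + 1.7561) = -5.1172
Step 2: Compute augmented objective.
t*f(x) = 3.46*5.44 = 18.8224
Total = 18.8224 - 5.1172 = 13.7052


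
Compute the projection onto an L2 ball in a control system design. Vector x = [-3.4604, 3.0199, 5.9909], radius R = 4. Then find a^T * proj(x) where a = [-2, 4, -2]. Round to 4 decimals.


Step 1: Compute ||x|| (intermediates to 6 decimals).
||x|| = sqrt((-3.4604)^2 + 3.0199^2 + 5.9909^2) = 7.548844
Step 2: Project.
Since ||x|| > R, scale = R/||x|| = 4/7.548844 = 0.529882, proj(x) = scale * x
proj(x) = [-1.833604, 1.600191, 3.17447]
Step 3: Dot product.
a^T * proj(x) = -2*(-1.833604) + 4*1.600191 - 2*3.17447 = 3.719


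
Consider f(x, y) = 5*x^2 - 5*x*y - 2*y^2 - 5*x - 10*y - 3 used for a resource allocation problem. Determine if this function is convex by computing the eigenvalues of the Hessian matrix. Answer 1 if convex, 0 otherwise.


The Hessian of f(x,y) = 5*x^2 - 5*x*y - 2*y^2 - 5*x - 10*y - 3 is:
H = [[10, -5], [-5, -4]]
Trace = 10 - 4 = 6
Determinant = 10*-4 - (-5)^2 = -65
Discriminant = (6)^2 - 4*-65 = 296.0
Eigenvalues: lambda_1 = -5.6023, lambda_2 = 11.6023
The function is not convex.

0


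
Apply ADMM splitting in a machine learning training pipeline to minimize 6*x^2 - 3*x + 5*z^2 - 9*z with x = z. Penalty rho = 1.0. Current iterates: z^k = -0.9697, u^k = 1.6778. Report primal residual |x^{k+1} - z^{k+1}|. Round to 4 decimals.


ADMM iteration with rho = 1.0, z^k = -0.9697, u^k = 1.6778
Step 1: x-update.
Minimize 6*x^2 - 3*x + (1.0/2)*(x + 0.9697 + 1.6778)^2
FOC: (2*6 + 1.0)*x = 3 + 1.0*(-0.9697 - 1.6778)
x^{k+1} = 0.0271
Step 2: z-update.
Minimize 5*z^2 - 9*z + (1.0/2)*(0.0271 - z + 1.6778)^2
FOC: (2*5 + 1.0)*z = 9 + 1.0*(0.0271 + 1.6778)
z^{k+1} = 0.9732
Step 3: u-update.
u^{k+1} = 1.6778 + 0.0271 - 0.9732 = 0.7317
Step 4: Primal residual = |0.0271 - 0.9732| = 0.9461


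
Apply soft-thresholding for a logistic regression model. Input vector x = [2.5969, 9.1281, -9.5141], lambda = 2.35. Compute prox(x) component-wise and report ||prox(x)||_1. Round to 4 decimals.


Soft-thresholding with lambda = 2.35:
prox(2.5969) = sign(2.5969)*max(|2.5969| - 2.35, 0) = 0.2469
prox(9.1281) = sign(9.1281)*max(|9.1281| - 2.35, 0) = 6.7781
prox(-9.5141) = sign(-9.5141)*max(|-9.5141| - 2.35, 0) = -7.1641
prox(x) = [0.2469, 6.7781, -7.1641]
||prox(x)||_1 = 0.2469 + 6.7781 + 7.1641 = 14.1891


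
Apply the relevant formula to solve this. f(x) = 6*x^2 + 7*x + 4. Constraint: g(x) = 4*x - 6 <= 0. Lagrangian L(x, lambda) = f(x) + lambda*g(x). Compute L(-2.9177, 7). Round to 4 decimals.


Step 1: Evaluate f(x).
f(-2.9177) = 6*(-2.9177)^2 + 7*(-2.9177) + 4 = 34.6539
Step 2: Evaluate g(x).
g(-2.9177) = 4*-2.9177 - 6 = -17.6708
Step 3: Compute Lagrangian.
L = 34.6539 + 7*-17.6708 = -89.0417


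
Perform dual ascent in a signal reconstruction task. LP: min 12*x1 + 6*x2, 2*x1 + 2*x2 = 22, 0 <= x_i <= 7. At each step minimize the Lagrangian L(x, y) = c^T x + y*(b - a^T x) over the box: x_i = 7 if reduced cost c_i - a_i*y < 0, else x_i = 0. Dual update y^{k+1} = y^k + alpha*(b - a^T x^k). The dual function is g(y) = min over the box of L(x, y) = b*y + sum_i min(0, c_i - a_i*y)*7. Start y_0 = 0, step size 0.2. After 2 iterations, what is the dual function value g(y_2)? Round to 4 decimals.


Dual ascent for LP: min 12*x1 + 6*x2, 2*x1 + 2*x2 = 22, 0 <= x_i <= 7
Step 1: y^k = 0.0, reduced costs: (12.0, 6.0)
  x^k = (0.0, 0.0), subgradient = b - a^T x = 22.0
  y^{k+1} = 0.0 + 0.2*22.0 = 4.4
Step 2: y^k = 4.4, reduced costs: (3.2, -2.8)
  x^k = (0.0, 7.0), subgradient = b - a^T x = 8.0
  y^{k+1} = 4.4 + 0.2*8.0 = 6.0
Dual objective at y_2 = 6.0: reduced costs (0.0, -6.0), box minimizer x = (0.0, 7.0)
g(y_2) = b*y + (c1 - a1*y)*x1 + (c2 - a2*y)*x2 = 22*6.0 + 0.0*0.0 + (-6.0)*7.0 = 132.0 + 0.0 - 42.0 = 90.0


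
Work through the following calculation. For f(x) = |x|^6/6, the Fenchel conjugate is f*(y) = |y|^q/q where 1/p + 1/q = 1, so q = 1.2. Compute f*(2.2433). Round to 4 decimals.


The conjugate exponent q satisfies 1/p + 1/q = 1.
p = 6, so q = 6/(6 - 1) = 1.2
|y|^q = 2.2433^1.2 = 2.6367
f*(2.2433) = 2.6367 / 1.2 = 2.1973


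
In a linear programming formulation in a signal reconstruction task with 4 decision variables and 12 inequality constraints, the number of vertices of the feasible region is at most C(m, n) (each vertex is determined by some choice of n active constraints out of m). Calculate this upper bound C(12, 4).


Each vertex corresponds to some choice of n active constraints out of m, so the number of vertices is at most C(m, n) = m! / (n!(m-n)!).
m = 12, n = 4
Numerator: 12 * 11 * 10 * 9
Denominator: 4! = 24
C(12, 4) = 495


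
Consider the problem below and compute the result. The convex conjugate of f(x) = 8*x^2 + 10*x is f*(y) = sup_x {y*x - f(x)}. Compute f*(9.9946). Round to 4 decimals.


f*(y) = sup_x {y*x - a*x^2 - b*x} = sup_x {(y-b)*x - a*x^2}
FOC: (y - b) - 2a*x = 0 => x* = (y - b)/(2a)
x* = (9.9946 - 10)/(2*8) = -0.0003
f*(9.9946) = (y-b)^2/(4a) = (9.9946 - 10)^2/(4*8)
= 0.0/32 = 0.0


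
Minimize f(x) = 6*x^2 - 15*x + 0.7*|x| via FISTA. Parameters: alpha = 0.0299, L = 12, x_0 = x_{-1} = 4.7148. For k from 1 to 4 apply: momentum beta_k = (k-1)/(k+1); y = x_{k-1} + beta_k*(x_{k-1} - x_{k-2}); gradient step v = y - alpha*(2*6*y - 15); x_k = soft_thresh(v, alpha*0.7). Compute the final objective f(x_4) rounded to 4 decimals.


FISTA on f(x) = 6*x^2 - 15*x + 0.7*|x|
L = 12, alpha = 0.0299
Iteration 1: beta = 0.0, y = 4.7148 + 0.0*(4.7148 - 4.7148) = 4.7148
  grad(y) = 41.5776, v = y - alpha*grad = 3.4716
  prox(v) = soft_thresh(3.4716, 0.0209) = 3.4507
Iteration 2: beta = 0.3333, y = 3.4507 + 0.3333*(3.4507 - 4.7148) = 3.0293
  grad(y) = 21.352, v = y - alpha*grad = 2.3909
  prox(v) = soft_thresh(2.3909, 0.0209) = 2.37
Iteration 3: beta = 0.5, y = 2.37 + 0.5*(2.37 - 3.4507) = 1.8296
  grad(y) = 6.9554, v = y - alpha*grad = 1.6217
  prox(v) = soft_thresh(1.6217, 0.0209) = 1.6007
Iteration 4: beta = 0.6, y = 1.6007 + 0.6*(1.6007 - 2.37) = 1.1392
  grad(y) = -1.33, v = y - alpha*grad = 1.1789
  prox(v) = soft_thresh(1.1789, 0.0209) = 1.158
f(x_4) = 6*1.158^2 - 15*1.158 + 0.7*|1.158| = -8.5136


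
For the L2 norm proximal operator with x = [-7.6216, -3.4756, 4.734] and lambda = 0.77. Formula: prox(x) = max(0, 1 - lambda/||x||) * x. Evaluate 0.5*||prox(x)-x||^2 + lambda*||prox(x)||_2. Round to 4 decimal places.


Step 1: Compute ||x||.
||x|| = 9.6218
Step 2: Compute scaling factor.
scale = max(0, 1 - 0.77/9.6218) = 0.92
Step 3: prox(x) = [-7.0117, -3.1975, 4.3552]
||prox(x)|| = 8.8518
Step 4: Proximal objective.
0.5*||prox-x||^2 = 0.2965
lambda*||prox|| = 6.8159
Total = 7.1123


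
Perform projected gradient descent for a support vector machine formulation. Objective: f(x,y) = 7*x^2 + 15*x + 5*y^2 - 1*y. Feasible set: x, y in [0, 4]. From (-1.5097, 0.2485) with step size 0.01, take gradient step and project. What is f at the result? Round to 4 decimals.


Step 1: Compute gradient at (-1.5097, 0.2485).
grad_x = 2*7*-1.5097 + 15 = -6.1358
grad_y = 2*5*0.2485 - 1 = 1.485
Step 2: Gradient step.
x_raw = -1.5097 - 0.01*-6.1358 = -1.4483
y_raw = 0.2485 - 0.01*1.485 = 0.2337
Step 3: Project onto [0, 4].
x_proj = clip(-1.4483) = 0.0
y_proj = clip(0.2337) = 0.2337
Step 4: Evaluate f.
f(0.0, 0.2337) = 0.0393


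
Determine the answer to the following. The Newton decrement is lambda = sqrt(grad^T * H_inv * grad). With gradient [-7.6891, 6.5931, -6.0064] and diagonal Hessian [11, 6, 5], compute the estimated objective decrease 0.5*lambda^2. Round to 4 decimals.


Step 1: H is diagonal, so H^(-1) * g = [-0.699, 1.0989, -1.2013].
Step 2: g^T H^(-1) g = sum_i g_i^2 / H_ii
  = (-7.6891)^2/11 + (6.5931)^2/6 + (-6.0064)^2/5
  = 5.3748 + 7.2448 + 7.2154 = 19.8349
Step 3: Objective decrease = 0.5 * g^T H^(-1) g = 9.9175


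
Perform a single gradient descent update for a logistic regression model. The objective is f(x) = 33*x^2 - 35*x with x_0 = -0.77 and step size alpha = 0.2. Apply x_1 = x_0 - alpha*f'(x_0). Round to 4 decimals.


We compute the gradient at x_0 and apply the update.
f'(x) = 66*x - 35
f'(-0.77) = 66*-0.77 - 35 = -85.82
x_1 = -0.77 - 0.2*-85.82 = 16.394


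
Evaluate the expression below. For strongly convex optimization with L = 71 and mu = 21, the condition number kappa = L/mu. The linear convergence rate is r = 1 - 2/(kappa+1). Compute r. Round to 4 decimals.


Step 1: Compute the condition number.
kappa = L/mu = 71/21 = 3.381
Step 2: Compute the convergence rate.
r = 1 - 2/(kappa + 1) = 1 - 2*mu/(L + mu) = (L - mu)/(L + mu) = 50/92 = 0.5435


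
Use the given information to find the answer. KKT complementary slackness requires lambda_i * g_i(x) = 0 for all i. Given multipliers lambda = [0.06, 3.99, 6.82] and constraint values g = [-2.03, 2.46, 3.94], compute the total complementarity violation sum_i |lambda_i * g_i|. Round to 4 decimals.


KKT complementary slackness check:
lambda_1 * g_1 = 0.06 * -2.03 = -0.1218
lambda_2 * g_2 = 3.99 * 2.46 = 9.8154
lambda_3 * g_3 = 6.82 * 3.94 = 26.8708
Total violation = 0.1218 + 9.8154 + 26.8708 = 36.808


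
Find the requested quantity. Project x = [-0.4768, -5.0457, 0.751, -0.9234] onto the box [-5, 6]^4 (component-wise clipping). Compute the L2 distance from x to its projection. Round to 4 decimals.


Project each component onto [-5, 6].
clip(-0.4768) = -0.4768, clip(-5.0457) = -5.0, clip(0.751) = 0.751, clip(-0.9234) = -0.9234
Projection = [-0.4768, -5.0, 0.751, -0.9234]
Squared diffs: [0.0, 0.0021, 0.0, 0.0]
Distance = sqrt(0.0021) = 0.0457


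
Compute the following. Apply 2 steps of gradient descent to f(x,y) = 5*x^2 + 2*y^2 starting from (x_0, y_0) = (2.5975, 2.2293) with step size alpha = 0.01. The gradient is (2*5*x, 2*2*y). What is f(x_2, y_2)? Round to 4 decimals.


Gradient descent on f(x,y) = 5*x^2 + 2*y^2.
Starting point: (2.5975, 2.2293), alpha = 0.01
Step 1: grad_x = 2*5*2.5975 = 25.975, grad_y = 2*2*2.2293 = 8.9172
  x_1 = 2.5975 - 0.01*25.975 = 2.3378
  y_1 = 2.2293 - 0.01*8.9172 = 2.1401
Step 2: grad_x = 2*5*2.3378 = 23.3775, grad_y = 2*2*2.1401 = 8.5605
  x_2 = 2.3378 - 0.01*23.3775 = 2.104
  y_2 = 2.1401 - 0.01*8.5605 = 2.0545
f(2.104, 2.0545) = 5*2.104^2 + 2*2.0545^2 = 30.5757


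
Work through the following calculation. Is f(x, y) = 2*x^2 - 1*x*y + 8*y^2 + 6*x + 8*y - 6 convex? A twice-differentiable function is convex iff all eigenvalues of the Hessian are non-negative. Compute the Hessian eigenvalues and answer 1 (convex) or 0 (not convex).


The Hessian of f(x,y) = 2*x^2 - 1*x*y + 8*y^2 + 6*x + 8*y - 6 is:
H = [[4, -1], [-1, 16]]
Trace = 4 + 16 = 20
Determinant = 4*16 - (-1)^2 = 63
Discriminant = (20)^2 - 4*63 = 148.0
Eigenvalues: lambda_1 = 3.9172, lambda_2 = 16.0828
The function is convex.

1


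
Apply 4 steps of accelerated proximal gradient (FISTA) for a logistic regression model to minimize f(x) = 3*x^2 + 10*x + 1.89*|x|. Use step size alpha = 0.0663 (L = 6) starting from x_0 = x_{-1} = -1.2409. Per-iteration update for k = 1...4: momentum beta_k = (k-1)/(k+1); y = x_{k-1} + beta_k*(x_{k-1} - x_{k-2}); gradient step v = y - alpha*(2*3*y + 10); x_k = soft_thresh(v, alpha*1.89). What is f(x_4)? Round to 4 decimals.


FISTA on f(x) = 3*x^2 + 10*x + 1.89*|x|
L = 6, alpha = 0.0663
Iteration 1: beta = 0.0, y = -1.2409 + 0.0*(-1.2409 + 1.2409) = -1.2409
  grad(y) = 2.5546, v = y - alpha*grad = -1.4103
  prox(v) = soft_thresh(-1.4103, 0.1253) = -1.285
Iteration 2: beta = 0.3333, y = -1.285 + 0.3333*(-1.285 + 1.2409) = -1.2997
  grad(y) = 2.2021, v = y - alpha*grad = -1.4456
  prox(v) = soft_thresh(-1.4456, 0.1253) = -1.3203
Iteration 3: beta = 0.5, y = -1.3203 + 0.5*(-1.3203 + 1.285) = -1.338
  grad(y) = 1.9718, v = y - alpha*grad = -1.4688
  prox(v) = soft_thresh(-1.4688, 0.1253) = -1.3435
Iteration 4: beta = 0.6, y = -1.3435 + 0.6*(-1.3435 + 1.3203) = -1.3573
  grad(y) = 1.8561, v = y - alpha*grad = -1.4804
  prox(v) = soft_thresh(-1.4804, 0.1253) = -1.3551
f(x_4) = 3*(-1.3551)^2 + 10*(-1.3551) + 1.89*|-1.3551| = -5.481


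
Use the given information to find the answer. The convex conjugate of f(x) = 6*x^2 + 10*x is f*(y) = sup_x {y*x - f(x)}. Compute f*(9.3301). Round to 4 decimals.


f*(y) = sup_x {y*x - a*x^2 - b*x} = sup_x {(y-b)*x - a*x^2}
FOC: (y - b) - 2a*x = 0 => x* = (y - b)/(2a)
x* = (9.3301 - 10)/(2*6) = -0.0558
f*(9.3301) = (y-b)^2/(4a) = (9.3301 - 10)^2/(4*6)
= 0.4488/24 = 0.0187


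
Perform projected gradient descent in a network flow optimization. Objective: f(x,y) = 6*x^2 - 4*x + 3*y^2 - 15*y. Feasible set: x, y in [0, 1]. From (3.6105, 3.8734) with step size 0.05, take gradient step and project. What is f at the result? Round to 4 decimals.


Step 1: Compute gradient at (3.6105, 3.8734).
grad_x = 2*6*3.6105 - 4 = 39.326
grad_y = 2*3*3.8734 - 15 = 8.2404
Step 2: Gradient step.
x_raw = 3.6105 - 0.05*39.326 = 1.6442
y_raw = 3.8734 - 0.05*8.2404 = 3.4614
Step 3: Project onto [0, 1].
x_proj = clip(1.6442) = 1.0
y_proj = clip(3.4614) = 1.0
Step 4: Evaluate f.
f(1.0, 1.0) = -10.0


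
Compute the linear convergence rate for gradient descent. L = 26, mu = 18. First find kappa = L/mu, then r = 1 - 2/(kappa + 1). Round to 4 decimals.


Step 1: Compute the condition number.
kappa = L/mu = 26/18 = 1.4444
Step 2: Compute the convergence rate.
r = 1 - 2/(kappa + 1) = 1 - 2*mu/(L + mu) = (L - mu)/(L + mu) = 8/44 = 0.1818


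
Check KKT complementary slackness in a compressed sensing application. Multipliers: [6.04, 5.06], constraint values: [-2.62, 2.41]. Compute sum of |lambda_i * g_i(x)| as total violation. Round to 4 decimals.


KKT complementary slackness check:
lambda_1 * g_1 = 6.04 * -2.62 = -15.8248
lambda_2 * g_2 = 5.06 * 2.41 = 12.1946
Total violation = 15.8248 + 12.1946 = 28.0194


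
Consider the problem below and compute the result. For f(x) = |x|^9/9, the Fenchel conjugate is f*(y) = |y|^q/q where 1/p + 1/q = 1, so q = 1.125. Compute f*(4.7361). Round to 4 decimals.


The conjugate exponent q satisfies 1/p + 1/q = 1.
p = 9, so q = 9/(9 - 1) = 1.125
|y|^q = 4.7361^1.125 = 5.7524
f*(4.7361) = 5.7524 / 1.125 = 5.1132


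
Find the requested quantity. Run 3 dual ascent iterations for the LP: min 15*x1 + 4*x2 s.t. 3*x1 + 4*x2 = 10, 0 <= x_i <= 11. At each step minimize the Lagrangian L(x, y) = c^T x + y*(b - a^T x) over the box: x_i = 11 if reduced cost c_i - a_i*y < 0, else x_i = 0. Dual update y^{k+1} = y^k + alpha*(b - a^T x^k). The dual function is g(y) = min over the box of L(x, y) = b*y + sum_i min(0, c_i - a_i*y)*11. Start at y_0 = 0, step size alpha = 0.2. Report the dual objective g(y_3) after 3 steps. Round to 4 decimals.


Dual ascent for LP: min 15*x1 + 4*x2, 3*x1 + 4*x2 = 10, 0 <= x_i <= 11
Step 1: y^k = 0.0, reduced costs: (15.0, 4.0)
  x^k = (0.0, 0.0), subgradient = b - a^T x = 10.0
  y^{k+1} = 0.0 + 0.2*10.0 = 2.0
Step 2: y^k = 2.0, reduced costs: (9.0, -4.0)
  x^k = (0.0, 11.0), subgradient = b - a^T x = -34.0
  y^{k+1} = 2.0 + 0.2*-34.0 = -4.8
Step 3: y^k = -4.8, reduced costs: (29.4, 23.2)
  x^k = (0.0, 0.0), subgradient = b - a^T x = 10.0
  y^{k+1} = -4.8 + 0.2*10.0 = -2.8
Dual objective at y_3 = -2.8: reduced costs (23.4, 15.2), box minimizer x = (0.0, 0.0)
g(y_3) = b*y + (c1 - a1*y)*x1 + (c2 - a2*y)*x2 = 10*(-2.8) + 23.4*0.0 + 15.2*0.0 = -28.0 + 0.0 + 0.0 = -28.0


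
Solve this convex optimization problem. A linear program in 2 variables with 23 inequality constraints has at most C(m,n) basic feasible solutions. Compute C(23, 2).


Each vertex corresponds to some choice of n active constraints out of m, so the number of vertices is at most C(m, n) = m! / (n!(m-n)!).
m = 23, n = 2
Numerator: 23 * 22
Denominator: 2! = 2
C(23, 2) = 253


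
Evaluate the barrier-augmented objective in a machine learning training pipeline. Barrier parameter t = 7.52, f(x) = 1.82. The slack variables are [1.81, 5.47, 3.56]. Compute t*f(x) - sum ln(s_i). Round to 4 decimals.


Step 1: Compute log-barrier.
ln values: [0.5933, 1.6993, 1.2698]
phi = -(0.5933 + 1.6993 + 1.2698) = -3.5624
Step 2: Compute augmented objective.
t*f(x) = 7.52*1.82 = 13.6864
Total = 13.6864 - 3.5624 = 10.124


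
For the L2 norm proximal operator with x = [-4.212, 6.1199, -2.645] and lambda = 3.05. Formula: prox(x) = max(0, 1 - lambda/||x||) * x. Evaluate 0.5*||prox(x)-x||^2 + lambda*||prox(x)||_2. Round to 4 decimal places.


Step 1: Compute ||x||.
||x|| = 7.8861
Step 2: Compute scaling factor.
scale = max(0, 1 - 3.05/7.8861) = 0.6132
Step 3: prox(x) = [-2.583, 3.753, -1.622]
||prox(x)|| = 4.8361
Step 4: Proximal objective.
0.5*||prox-x||^2 = 4.6513
lambda*||prox|| = 14.7501
Total = 19.4013


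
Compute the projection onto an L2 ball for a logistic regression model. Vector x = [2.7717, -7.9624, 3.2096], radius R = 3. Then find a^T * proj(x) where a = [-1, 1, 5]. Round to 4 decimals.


Step 1: Compute ||x|| (intermediates to 6 decimals).
||x|| = sqrt(2.7717^2 + (-7.9624)^2 + 3.2096^2) = 9.02129
Step 2: Project.
Since ||x|| > R, scale = R/||x|| = 3/9.02129 = 0.332547, proj(x) = scale * x
proj(x) = [0.921721, -2.647872, 1.067343]
Step 3: Dot product.
a^T * proj(x) = -1*0.921721 + 1*(-2.647872) + 5*1.067343 = 1.7671


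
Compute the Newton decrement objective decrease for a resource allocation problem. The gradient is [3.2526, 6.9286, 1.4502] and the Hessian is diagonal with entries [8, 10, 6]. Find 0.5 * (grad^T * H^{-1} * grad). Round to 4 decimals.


Step 1: H is diagonal, so H^(-1) * g = [0.4066, 0.6929, 0.2417].
Step 2: g^T H^(-1) g = sum_i g_i^2 / H_ii
  = (3.2526)^2/8 + (6.9286)^2/10 + (1.4502)^2/6
  = 1.3224 + 4.8005 + 0.3505 = 6.4735
Step 3: Objective decrease = 0.5 * g^T H^(-1) g = 3.2367


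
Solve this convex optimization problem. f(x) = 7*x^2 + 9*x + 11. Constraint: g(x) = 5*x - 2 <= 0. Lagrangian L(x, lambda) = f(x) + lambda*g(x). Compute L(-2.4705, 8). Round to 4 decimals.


Step 1: Evaluate f(x).
f(-2.4705) = 7*(-2.4705)^2 + 9*(-2.4705) + 11 = 31.4891
Step 2: Evaluate g(x).
g(-2.4705) = 5*-2.4705 - 2 = -14.3525
Step 3: Compute Lagrangian.
L = 31.4891 + 8*-14.3525 = -83.3309


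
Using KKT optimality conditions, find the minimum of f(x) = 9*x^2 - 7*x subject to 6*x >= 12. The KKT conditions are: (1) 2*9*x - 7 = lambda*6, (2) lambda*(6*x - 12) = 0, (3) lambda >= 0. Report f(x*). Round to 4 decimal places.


Step 1: Try lambda = 0 (constraint inactive).
x_unc = 7/(2*9) = 0.3889
Check: 6*0.3889 = 2.3334 < 12 -- violated!
Step 2: Constraint must be active: 6*x = 12
x* = 12/6 = 2.0
lambda = (2*9*2.0 - 7)/6 = 4.8333
Step 3: Compute optimal value.
f(x*) = 9*2.0^2 - 7*2.0 = 22.0


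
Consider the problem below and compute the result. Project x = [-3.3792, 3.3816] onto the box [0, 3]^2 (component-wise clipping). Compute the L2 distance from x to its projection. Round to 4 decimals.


Project each component onto [0, 3].
clip(-3.3792) = 0.0, clip(3.3816) = 3.0
Projection = [0.0, 3.0]
Squared diffs: [11.419, 0.1456]
Distance = sqrt(11.5646) = 3.4007


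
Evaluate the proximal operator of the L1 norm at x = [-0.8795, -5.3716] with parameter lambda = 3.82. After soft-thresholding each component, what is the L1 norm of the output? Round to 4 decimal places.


Soft-thresholding with lambda = 3.82:
prox(-0.8795) = sign(-0.8795)*max(|-0.8795| - 3.82, 0) = 0.0
prox(-5.3716) = sign(-5.3716)*max(|-5.3716| - 3.82, 0) = -1.5516
prox(x) = [0.0, -1.5516]
||prox(x)||_1 = 0.0 + 1.5516 = 1.5516


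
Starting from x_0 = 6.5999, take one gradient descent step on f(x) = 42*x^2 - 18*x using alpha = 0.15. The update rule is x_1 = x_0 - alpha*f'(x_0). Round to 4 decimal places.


We compute the gradient at x_0 and apply the update.
f'(x) = 84*x - 18
f'(6.5999) = 84*6.5999 - 18 = 536.3916
x_1 = 6.5999 - 0.15*536.3916 = -73.8588


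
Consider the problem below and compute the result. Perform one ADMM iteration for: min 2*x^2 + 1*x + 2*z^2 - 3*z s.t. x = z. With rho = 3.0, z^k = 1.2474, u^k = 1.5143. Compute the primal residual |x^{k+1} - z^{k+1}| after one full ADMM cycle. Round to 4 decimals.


ADMM iteration with rho = 3.0, z^k = 1.2474, u^k = 1.5143
Step 1: x-update.
Minimize 2*x^2 + 1*x + (3.0/2)*(x - 1.2474 + 1.5143)^2
FOC: (2*2 + 3.0)*x = -1 + 3.0*(1.2474 - 1.5143)
x^{k+1} = -0.2572
Step 2: z-update.
Minimize 2*z^2 - 3*z + (3.0/2)*(-0.2572 - z + 1.5143)^2
FOC: (2*2 + 3.0)*z = 3 + 3.0*(-0.2572 + 1.5143)
z^{k+1} = 0.9673
Step 3: u-update.
u^{k+1} = 1.5143 - 0.2572 - 0.9673 = 0.2897
Step 4: Primal residual = |-0.2572 - 0.9673| = 1.2246


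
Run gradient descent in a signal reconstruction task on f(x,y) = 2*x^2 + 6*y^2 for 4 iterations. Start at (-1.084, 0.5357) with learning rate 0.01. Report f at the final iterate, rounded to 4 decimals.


Gradient descent on f(x,y) = 2*x^2 + 6*y^2.
Starting point: (-1.084, 0.5357), alpha = 0.01
Step 1: grad_x = 2*2*-1.084 = -4.336, grad_y = 2*6*0.5357 = 6.4284
  x_1 = -1.084 - 0.01*-4.336 = -1.0406
  y_1 = 0.5357 - 0.01*6.4284 = 0.4714
Step 2: grad_x = 2*2*-1.0406 = -4.1626, grad_y = 2*6*0.4714 = 5.657
  x_2 = -1.0406 - 0.01*-4.1626 = -0.999
  y_2 = 0.4714 - 0.01*5.657 = 0.4148
Step 3: grad_x = 2*2*-0.999 = -3.9961, grad_y = 2*6*0.4148 = 4.9782
  x_3 = -0.999 - 0.01*-3.9961 = -0.9591
  y_3 = 0.4148 - 0.01*4.9782 = 0.3651
Step 4: grad_x = 2*2*-0.9591 = -3.8362, grad_y = 2*6*0.3651 = 4.3808
  x_4 = -0.9591 - 0.01*-3.8362 = -0.9207
  y_4 = 0.3651 - 0.01*4.3808 = 0.3213
f(-0.9207, 0.3213) = 2*(-0.9207)^2 + 6*0.3213^2 = 2.3146


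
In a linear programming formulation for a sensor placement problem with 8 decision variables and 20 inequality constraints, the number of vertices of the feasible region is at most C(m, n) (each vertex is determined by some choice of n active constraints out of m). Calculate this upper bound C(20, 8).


Each vertex corresponds to some choice of n active constraints out of m, so the number of vertices is at most C(m, n) = m! / (n!(m-n)!).
m = 20, n = 8
Numerator: 20 * 19 * 18 * 17 * 16 * 15 * 14 * 13
Denominator: 8! = 40320
C(20, 8) = 125970


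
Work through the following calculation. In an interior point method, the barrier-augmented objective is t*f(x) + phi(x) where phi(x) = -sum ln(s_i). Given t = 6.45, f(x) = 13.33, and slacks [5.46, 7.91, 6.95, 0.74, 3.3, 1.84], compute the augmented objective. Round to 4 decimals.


Step 1: Compute log-barrier.
ln values: [1.6974, 2.0681, 1.9387, -0.3011, 1.1939, 0.6098]
phi = -(1.6974 + 2.0681 + 1.9387 - 0.3011 + 1.1939 + 0.6098) = -7.2069
Step 2: Compute augmented objective.
t*f(x) = 6.45*13.33 = 85.9785
Total = 85.9785 - 7.2069 = 78.7716


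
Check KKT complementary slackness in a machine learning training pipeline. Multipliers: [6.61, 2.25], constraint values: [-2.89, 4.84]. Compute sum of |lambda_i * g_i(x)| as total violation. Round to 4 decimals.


KKT complementary slackness check:
lambda_1 * g_1 = 6.61 * -2.89 = -19.1029
lambda_2 * g_2 = 2.25 * 4.84 = 10.89
Total violation = 19.1029 + 10.89 = 29.9929


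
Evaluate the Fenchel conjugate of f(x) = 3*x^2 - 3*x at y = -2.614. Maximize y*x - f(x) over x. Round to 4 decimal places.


f*(y) = sup_x {y*x - a*x^2 - b*x} = sup_x {(y-b)*x - a*x^2}
FOC: (y - b) - 2a*x = 0 => x* = (y - b)/(2a)
x* = (-2.614 + 3)/(2*3) = 0.0643
f*(-2.614) = (y-b)^2/(4a) = (-2.614 + 3)^2/(4*3)
= 0.149/12 = 0.0124


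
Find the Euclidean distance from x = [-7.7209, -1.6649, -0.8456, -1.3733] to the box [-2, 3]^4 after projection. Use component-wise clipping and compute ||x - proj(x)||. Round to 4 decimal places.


Project each component onto [-2, 3].
clip(-7.7209) = -2.0, clip(-1.6649) = -1.6649, clip(-0.8456) = -0.8456, clip(-1.3733) = -1.3733
Projection = [-2.0, -1.6649, -0.8456, -1.3733]
Squared diffs: [32.7287, 0.0, 0.0, 0.0]
Distance = sqrt(32.7287) = 5.7209


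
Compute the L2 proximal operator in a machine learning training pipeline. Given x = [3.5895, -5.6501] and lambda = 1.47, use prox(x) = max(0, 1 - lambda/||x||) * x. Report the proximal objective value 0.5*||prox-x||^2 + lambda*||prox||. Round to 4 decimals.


Step 1: Compute ||x||.
||x|| = 6.6939
Step 2: Compute scaling factor.
scale = max(0, 1 - 1.47/6.6939) = 0.7804
Step 3: prox(x) = [2.8012, -4.4093]
||prox(x)|| = 5.2239
Step 4: Proximal objective.
0.5*||prox-x||^2 = 1.0805
lambda*||prox|| = 7.6791
Total = 8.7596


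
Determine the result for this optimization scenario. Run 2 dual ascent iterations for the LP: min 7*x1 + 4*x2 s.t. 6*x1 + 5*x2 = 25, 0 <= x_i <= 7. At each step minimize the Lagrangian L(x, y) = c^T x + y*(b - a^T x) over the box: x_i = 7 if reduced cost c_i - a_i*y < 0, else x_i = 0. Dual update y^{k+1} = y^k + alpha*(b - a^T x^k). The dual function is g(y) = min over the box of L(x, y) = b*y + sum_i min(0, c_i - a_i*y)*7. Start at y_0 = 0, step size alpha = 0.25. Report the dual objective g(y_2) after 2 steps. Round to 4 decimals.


Dual ascent for LP: min 7*x1 + 4*x2, 6*x1 + 5*x2 = 25, 0 <= x_i <= 7
Step 1: y^k = 0.0, reduced costs: (7.0, 4.0)
  x^k = (0.0, 0.0), subgradient = b - a^T x = 25.0
  y^{k+1} = 0.0 + 0.25*25.0 = 6.25
Step 2: y^k = 6.25, reduced costs: (-30.5, -27.25)
  x^k = (7.0, 7.0), subgradient = b - a^T x = -52.0
  y^{k+1} = 6.25 + 0.25*-52.0 = -6.75
Dual objective at y_2 = -6.75: reduced costs (47.5, 37.75), box minimizer x = (0.0, 0.0)
g(y_2) = b*y + (c1 - a1*y)*x1 + (c2 - a2*y)*x2 = 25*(-6.75) + 47.5*0.0 + 37.75*0.0 = -168.75 + 0.0 + 0.0 = -168.75


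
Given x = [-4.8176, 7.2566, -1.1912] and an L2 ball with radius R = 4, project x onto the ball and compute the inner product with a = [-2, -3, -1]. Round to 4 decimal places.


Step 1: Compute ||x|| (intermediates to 6 decimals).
||x|| = sqrt((-4.8176)^2 + 7.2566^2 + (-1.1912)^2) = 8.791272
Step 2: Project.
Since ||x|| > R, scale = R/||x|| = 4/8.791272 = 0.454997, proj(x) = scale * x
proj(x) = [-2.191994, 3.301731, -0.541992]
Step 3: Dot product.
a^T * proj(x) = -2*(-2.191994) - 3*3.301731 - 1*(-0.541992) = -4.9792


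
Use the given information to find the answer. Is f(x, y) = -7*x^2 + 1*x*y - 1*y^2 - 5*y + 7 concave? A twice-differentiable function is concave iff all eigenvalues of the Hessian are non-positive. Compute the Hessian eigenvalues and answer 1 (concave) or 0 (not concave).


The Hessian of f(x,y) = -7*x^2 + 1*x*y - 1*y^2 - 5*y + 7 is:
H = [[-14, 1], [1, -2]]
Trace = -14 - 2 = -16
Determinant = -14*-2 - (1)^2 = 27
Discriminant = (-16)^2 - 4*27 = 148.0
Eigenvalues: lambda_1 = -14.0828, lambda_2 = -1.9172
The function is concave.

1


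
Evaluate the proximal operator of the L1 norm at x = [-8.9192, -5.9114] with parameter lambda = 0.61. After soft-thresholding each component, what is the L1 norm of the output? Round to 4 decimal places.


Soft-thresholding with lambda = 0.61:
prox(-8.9192) = sign(-8.9192)*max(|-8.9192| - 0.61, 0) = -8.3092
prox(-5.9114) = sign(-5.9114)*max(|-5.9114| - 0.61, 0) = -5.3014
prox(x) = [-8.3092, -5.3014]
||prox(x)||_1 = 8.3092 + 5.3014 = 13.6106


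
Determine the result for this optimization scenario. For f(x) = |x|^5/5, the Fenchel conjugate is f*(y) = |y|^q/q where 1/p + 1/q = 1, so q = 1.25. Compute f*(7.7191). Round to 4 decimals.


The conjugate exponent q satisfies 1/p + 1/q = 1.
p = 5, so q = 5/(5 - 1) = 1.25
|y|^q = 7.7191^1.25 = 12.8664
f*(7.7191) = 12.8664 / 1.25 = 10.2932


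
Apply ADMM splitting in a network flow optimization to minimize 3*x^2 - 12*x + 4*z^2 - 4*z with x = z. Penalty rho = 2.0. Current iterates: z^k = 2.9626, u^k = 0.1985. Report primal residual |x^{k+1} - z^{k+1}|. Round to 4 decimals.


ADMM iteration with rho = 2.0, z^k = 2.9626, u^k = 0.1985
Step 1: x-update.
Minimize 3*x^2 - 12*x + (2.0/2)*(x - 2.9626 + 0.1985)^2
FOC: (2*3 + 2.0)*x = 12 + 2.0*(2.9626 - 0.1985)
x^{k+1} = 2.191
Step 2: z-update.
Minimize 4*z^2 - 4*z + (2.0/2)*(2.191 - z + 0.1985)^2
FOC: (2*4 + 2.0)*z = 4 + 2.0*(2.191 + 0.1985)
z^{k+1} = 0.8779
Step 3: u-update.
u^{k+1} = 0.1985 + 2.191 - 0.8779 = 1.5116
Step 4: Primal residual = |2.191 - 0.8779| = 1.3131


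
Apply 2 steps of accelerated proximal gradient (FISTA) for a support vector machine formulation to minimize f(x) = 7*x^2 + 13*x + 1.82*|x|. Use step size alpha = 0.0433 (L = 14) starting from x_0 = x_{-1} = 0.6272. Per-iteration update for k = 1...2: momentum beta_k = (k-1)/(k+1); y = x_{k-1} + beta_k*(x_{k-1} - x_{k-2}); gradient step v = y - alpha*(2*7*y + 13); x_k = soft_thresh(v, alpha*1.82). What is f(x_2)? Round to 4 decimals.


FISTA on f(x) = 7*x^2 + 13*x + 1.82*|x|
L = 14, alpha = 0.0433
Iteration 1: beta = 0.0, y = 0.6272 + 0.0*(0.6272 - 0.6272) = 0.6272
  grad(y) = 21.7808, v = y - alpha*grad = -0.3159
  prox(v) = soft_thresh(-0.3159, 0.0788) = -0.2371
Iteration 2: beta = 0.3333, y = -0.2371 + 0.3333*(-0.2371 - 0.6272) = -0.5252
  grad(y) = 5.6472, v = y - alpha*grad = -0.7697
  prox(v) = soft_thresh(-0.7697, 0.0788) = -0.6909
f(x_2) = 7*(-0.6909)^2 + 13*(-0.6909) + 1.82*|-0.6909| = -4.3829


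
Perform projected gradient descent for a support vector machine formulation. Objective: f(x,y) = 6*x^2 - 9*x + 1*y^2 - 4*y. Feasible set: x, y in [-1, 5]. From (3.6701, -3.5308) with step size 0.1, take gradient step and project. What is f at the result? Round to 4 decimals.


Step 1: Compute gradient at (3.6701, -3.5308).
grad_x = 2*6*3.6701 - 9 = 35.0412
grad_y = 2*1*-3.5308 - 4 = -11.0616
Step 2: Gradient step.
x_raw = 3.6701 - 0.1*35.0412 = 0.166
y_raw = -3.5308 - 0.1*-11.0616 = -2.4246
Step 3: Project onto [-1, 5].
x_proj = clip(0.166) = 0.166
y_proj = clip(-2.4246) = -1.0
Step 4: Evaluate f.
f(0.166, -1.0) = 3.6715


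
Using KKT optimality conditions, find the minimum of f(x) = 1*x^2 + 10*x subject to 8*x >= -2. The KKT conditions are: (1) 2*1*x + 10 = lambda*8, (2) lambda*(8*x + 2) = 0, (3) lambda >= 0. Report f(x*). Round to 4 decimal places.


Step 1: Try lambda = 0 (constraint inactive).
x_unc = -10/(2*1) = -5.0
Check: 8*-5.0 = -40.0 < -2 -- violated!
Step 2: Constraint must be active: 8*x = -2
x* = -2/8 = -0.25
lambda = (2*1*(-0.25) + 10)/8 = 1.1875
Step 3: Compute optimal value.
f(x*) = 1*(-0.25)^2 + 10*(-0.25) = -2.4375


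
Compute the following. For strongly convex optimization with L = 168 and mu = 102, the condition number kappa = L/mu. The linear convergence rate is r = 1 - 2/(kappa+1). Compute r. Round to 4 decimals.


Step 1: Compute the condition number.
kappa = L/mu = 168/102 = 1.6471
Step 2: Compute the convergence rate.
r = 1 - 2/(kappa + 1) = 1 - 2*mu/(L + mu) = (L - mu)/(L + mu) = 66/270 = 0.2444


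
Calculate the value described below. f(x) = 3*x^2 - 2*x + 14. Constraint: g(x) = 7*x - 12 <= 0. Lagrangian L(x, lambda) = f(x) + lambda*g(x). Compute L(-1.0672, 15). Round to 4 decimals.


Step 1: Evaluate f(x).
f(-1.0672) = 3*(-1.0672)^2 - 2*(-1.0672) + 14 = 19.5511
Step 2: Evaluate g(x).
g(-1.0672) = 7*-1.0672 - 12 = -19.4704
Step 3: Compute Lagrangian.
L = 19.5511 + 15*-19.4704 = -272.5049


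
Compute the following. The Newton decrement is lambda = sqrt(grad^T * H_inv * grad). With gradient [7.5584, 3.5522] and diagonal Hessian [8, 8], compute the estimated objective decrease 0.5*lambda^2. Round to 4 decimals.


Step 1: H is diagonal, so H^(-1) * g = [0.9448, 0.444].
Step 2: g^T H^(-1) g = sum_i g_i^2 / H_ii
  = (7.5584)^2/8 + (3.5522)^2/8
  = 7.1412 + 1.5773 = 8.7184
Step 3: Objective decrease = 0.5 * g^T H^(-1) g = 4.3592


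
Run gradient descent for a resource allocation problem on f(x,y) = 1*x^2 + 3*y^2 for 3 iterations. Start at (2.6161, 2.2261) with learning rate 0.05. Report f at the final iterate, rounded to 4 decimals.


Gradient descent on f(x,y) = 1*x^2 + 3*y^2.
Starting point: (2.6161, 2.2261), alpha = 0.05
Step 1: grad_x = 2*1*2.6161 = 5.2322, grad_y = 2*3*2.2261 = 13.3566
  x_1 = 2.6161 - 0.05*5.2322 = 2.3545
  y_1 = 2.2261 - 0.05*13.3566 = 1.5583
Step 2: grad_x = 2*1*2.3545 = 4.709, grad_y = 2*3*1.5583 = 9.3496
  x_2 = 2.3545 - 0.05*4.709 = 2.119
  y_2 = 1.5583 - 0.05*9.3496 = 1.0908
Step 3: grad_x = 2*1*2.119 = 4.2381, grad_y = 2*3*1.0908 = 6.5447
  x_3 = 2.119 - 0.05*4.2381 = 1.9071
  y_3 = 1.0908 - 0.05*6.5447 = 0.7636
f(1.9071, 0.7636) = 1*1.9071^2 + 3*0.7636^2 = 5.3862


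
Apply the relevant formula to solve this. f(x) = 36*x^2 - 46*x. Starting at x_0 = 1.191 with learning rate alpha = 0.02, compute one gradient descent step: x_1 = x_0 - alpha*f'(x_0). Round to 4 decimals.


We compute the gradient at x_0 and apply the update.
f'(x) = 72*x - 46
f'(1.191) = 72*1.191 - 46 = 39.752
x_1 = 1.191 - 0.02*39.752 = 0.396


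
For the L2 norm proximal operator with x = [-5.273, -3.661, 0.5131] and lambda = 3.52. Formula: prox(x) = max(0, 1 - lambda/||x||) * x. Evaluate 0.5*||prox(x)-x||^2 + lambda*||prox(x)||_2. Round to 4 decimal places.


Step 1: Compute ||x||.
||x|| = 6.4398
Step 2: Compute scaling factor.
scale = max(0, 1 - 3.52/6.4398) = 0.4534
Step 3: prox(x) = [-2.3908, -1.6599, 0.2326]
||prox(x)|| = 2.9198
Step 4: Proximal objective.
0.5*||prox-x||^2 = 6.1952
lambda*||prox|| = 10.2777
Total = 16.4728


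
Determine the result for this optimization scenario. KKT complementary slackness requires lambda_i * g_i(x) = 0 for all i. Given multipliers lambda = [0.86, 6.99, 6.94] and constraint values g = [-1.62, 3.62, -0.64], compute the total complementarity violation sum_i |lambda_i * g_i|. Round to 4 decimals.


KKT complementary slackness check:
lambda_1 * g_1 = 0.86 * -1.62 = -1.3932
lambda_2 * g_2 = 6.99 * 3.62 = 25.3038
lambda_3 * g_3 = 6.94 * -0.64 = -4.4416
Total violation = 1.3932 + 25.3038 + 4.4416 = 31.1386
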